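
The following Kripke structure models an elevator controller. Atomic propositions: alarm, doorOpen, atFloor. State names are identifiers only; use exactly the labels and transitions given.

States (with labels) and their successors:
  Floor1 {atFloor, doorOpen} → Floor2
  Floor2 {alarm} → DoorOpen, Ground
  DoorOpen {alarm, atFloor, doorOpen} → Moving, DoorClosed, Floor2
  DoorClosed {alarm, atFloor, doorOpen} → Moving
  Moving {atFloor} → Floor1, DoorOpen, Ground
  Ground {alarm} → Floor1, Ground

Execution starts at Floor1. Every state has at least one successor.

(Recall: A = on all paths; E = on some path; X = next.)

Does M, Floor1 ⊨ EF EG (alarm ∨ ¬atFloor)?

Holds

States satisfying EG (alarm ∨ ¬atFloor): {Floor2, DoorOpen, Ground}.
States satisfying EF EG (alarm ∨ ¬atFloor): {Floor1, Floor2, DoorOpen, DoorClosed, Moving, Ground}.
Some path from Floor1 reaches a state where EG (alarm ∨ ¬atFloor) holds.
Floor1 ∈ Sat(EF EG (alarm ∨ ¬atFloor)).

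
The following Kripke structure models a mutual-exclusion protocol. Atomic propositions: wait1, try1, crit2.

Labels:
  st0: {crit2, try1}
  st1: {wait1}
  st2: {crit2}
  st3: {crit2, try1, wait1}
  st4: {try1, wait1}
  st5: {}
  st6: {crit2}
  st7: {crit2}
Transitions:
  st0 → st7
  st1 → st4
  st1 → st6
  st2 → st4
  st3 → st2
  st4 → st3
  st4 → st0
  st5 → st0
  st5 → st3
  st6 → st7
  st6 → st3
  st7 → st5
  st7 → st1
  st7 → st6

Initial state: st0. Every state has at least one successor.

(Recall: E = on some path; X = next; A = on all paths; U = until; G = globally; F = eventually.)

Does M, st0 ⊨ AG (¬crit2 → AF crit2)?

States satisfying ¬crit2 → AF crit2: {st0, st1, st2, st3, st4, st5, st6, st7}.
States satisfying AG (¬crit2 → AF crit2): {st0, st1, st2, st3, st4, st5, st6, st7}.
Every state reachable from st0 satisfies ¬crit2 → AF crit2.
st0 ∈ Sat(AG (¬crit2 → AF crit2)).

Yes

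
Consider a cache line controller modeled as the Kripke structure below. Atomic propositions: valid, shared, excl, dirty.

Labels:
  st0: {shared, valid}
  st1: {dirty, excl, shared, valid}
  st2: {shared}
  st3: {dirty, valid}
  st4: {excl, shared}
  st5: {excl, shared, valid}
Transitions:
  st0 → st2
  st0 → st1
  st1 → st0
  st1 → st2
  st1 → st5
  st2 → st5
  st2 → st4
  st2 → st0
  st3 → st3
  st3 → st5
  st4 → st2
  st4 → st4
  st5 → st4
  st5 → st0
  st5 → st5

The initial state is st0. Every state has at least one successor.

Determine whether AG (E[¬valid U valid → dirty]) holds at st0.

No

States satisfying E[¬valid U valid → dirty]: {st1, st2, st3, st4}.
States satisfying AG (E[¬valid U valid → dirty]): ∅.
st0 is reachable from st0 and violates E[¬valid U valid → dirty], so AG fails at st0.
st0 ∉ Sat(AG (E[¬valid U valid → dirty])).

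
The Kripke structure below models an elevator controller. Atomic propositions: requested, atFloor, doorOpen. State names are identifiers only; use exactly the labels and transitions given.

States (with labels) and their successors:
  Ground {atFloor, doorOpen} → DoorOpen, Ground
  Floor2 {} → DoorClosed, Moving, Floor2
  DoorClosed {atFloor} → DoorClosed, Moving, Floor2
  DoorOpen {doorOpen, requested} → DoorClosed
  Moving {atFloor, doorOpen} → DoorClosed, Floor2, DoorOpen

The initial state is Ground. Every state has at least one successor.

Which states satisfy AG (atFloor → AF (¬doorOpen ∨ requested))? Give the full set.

States satisfying atFloor → AF (¬doorOpen ∨ requested): {Floor2, DoorClosed, DoorOpen, Moving}.
States satisfying AG (atFloor → AF (¬doorOpen ∨ requested)): {Floor2, DoorClosed, DoorOpen, Moving}.

{Floor2, DoorClosed, DoorOpen, Moving}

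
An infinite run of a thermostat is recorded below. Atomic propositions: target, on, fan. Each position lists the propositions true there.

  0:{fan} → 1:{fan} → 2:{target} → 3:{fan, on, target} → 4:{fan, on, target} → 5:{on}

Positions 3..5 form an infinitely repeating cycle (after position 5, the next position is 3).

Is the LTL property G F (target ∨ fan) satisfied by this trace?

Yes

F (target ∨ fan) holds at every position 0..5, and those are all positions ever visited, so G F (target ∨ fan) holds.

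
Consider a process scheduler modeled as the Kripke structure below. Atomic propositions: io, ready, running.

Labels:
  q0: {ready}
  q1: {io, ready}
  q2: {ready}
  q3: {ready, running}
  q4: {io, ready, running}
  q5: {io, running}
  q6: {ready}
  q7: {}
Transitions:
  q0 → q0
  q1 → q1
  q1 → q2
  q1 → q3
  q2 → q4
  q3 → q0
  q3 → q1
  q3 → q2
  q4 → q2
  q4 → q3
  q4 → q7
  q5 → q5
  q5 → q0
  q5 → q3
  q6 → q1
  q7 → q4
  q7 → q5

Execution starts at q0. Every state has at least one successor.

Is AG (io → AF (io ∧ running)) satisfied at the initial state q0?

Holds

States satisfying io → AF (io ∧ running): {q0, q2, q3, q4, q5, q6, q7}.
States satisfying AG (io → AF (io ∧ running)): {q0}.
Every state reachable from q0 satisfies io → AF (io ∧ running).
q0 ∈ Sat(AG (io → AF (io ∧ running))).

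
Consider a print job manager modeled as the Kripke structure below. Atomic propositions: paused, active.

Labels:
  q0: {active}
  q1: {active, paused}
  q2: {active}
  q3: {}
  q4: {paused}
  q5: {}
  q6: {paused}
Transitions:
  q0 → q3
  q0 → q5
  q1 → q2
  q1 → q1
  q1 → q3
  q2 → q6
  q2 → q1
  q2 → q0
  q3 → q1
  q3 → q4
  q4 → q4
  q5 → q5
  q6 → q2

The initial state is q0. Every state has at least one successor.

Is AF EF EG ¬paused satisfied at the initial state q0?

Yes

States satisfying EF EG ¬paused: {q0, q1, q2, q3, q5, q6}.
States satisfying AF EF EG ¬paused: {q0, q1, q2, q3, q5, q6}.
q0 ∈ Sat(AF EF EG ¬paused).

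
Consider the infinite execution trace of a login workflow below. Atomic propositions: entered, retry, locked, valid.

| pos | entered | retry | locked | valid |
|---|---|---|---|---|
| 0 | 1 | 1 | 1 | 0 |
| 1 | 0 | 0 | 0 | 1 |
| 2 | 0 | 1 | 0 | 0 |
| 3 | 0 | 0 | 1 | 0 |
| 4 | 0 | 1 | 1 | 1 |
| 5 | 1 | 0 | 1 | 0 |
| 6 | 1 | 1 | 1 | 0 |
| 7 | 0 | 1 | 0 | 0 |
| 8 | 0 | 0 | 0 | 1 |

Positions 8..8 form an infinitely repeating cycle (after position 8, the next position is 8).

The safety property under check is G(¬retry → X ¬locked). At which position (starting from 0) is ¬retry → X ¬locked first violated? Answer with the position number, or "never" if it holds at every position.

Check ¬retry → X ¬locked at each position in order: 0 ✓, 1 ✓, 2 ✓.
At position 3 the labels are {locked} and the next position 4 has {locked, retry, valid}, so ¬retry → X ¬locked is false there. This is the first violation.

3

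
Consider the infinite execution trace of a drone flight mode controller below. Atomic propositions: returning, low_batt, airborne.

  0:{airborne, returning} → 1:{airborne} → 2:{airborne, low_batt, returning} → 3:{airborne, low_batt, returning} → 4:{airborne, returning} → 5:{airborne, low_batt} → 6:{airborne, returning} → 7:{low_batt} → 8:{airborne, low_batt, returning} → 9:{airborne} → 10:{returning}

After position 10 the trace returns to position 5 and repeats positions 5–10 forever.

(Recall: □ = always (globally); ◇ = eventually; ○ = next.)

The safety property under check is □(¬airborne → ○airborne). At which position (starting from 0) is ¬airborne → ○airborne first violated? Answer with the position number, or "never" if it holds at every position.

¬airborne → ○airborne holds at every position 0..10, and those are all the positions the trace ever visits, so the invariant □(¬airborne → ○airborne) is never violated.

never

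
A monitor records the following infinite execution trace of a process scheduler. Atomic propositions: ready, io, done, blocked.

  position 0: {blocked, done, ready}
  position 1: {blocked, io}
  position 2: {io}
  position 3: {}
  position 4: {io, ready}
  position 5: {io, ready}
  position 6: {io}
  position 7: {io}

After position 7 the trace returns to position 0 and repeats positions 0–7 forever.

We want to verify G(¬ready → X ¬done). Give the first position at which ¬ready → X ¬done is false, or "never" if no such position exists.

Check ¬ready → X ¬done at each position in order: 0 ✓, 1 ✓, 2 ✓, 3 ✓, 4 ✓, 5 ✓, 6 ✓.
At position 7 the labels are {io} and the next position 0 has {blocked, done, ready}, so ¬ready → X ¬done is false there. This is the first violation.

7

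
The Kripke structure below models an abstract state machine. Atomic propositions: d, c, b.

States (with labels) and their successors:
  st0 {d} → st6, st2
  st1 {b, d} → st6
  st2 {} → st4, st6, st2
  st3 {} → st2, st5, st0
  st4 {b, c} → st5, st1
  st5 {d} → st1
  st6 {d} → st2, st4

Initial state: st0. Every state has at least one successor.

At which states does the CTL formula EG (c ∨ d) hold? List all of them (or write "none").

States satisfying c ∨ d: {st0, st1, st4, st5, st6}.
States satisfying EG (c ∨ d): {st0, st1, st4, st5, st6}.

{st0, st1, st4, st5, st6}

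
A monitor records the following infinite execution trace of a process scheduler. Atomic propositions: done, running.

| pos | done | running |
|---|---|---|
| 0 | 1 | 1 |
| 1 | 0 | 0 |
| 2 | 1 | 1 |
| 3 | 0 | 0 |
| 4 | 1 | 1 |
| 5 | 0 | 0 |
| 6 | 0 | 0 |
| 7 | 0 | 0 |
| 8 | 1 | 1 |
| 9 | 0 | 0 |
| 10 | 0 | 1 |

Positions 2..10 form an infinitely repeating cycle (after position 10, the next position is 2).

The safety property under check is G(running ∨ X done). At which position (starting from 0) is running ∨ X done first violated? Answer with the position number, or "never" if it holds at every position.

5

Check running ∨ X done at each position in order: 0 ✓, 1 ✓, 2 ✓, 3 ✓, 4 ✓.
At position 5 the labels are {} and the next position 6 has {}, so running ∨ X done is false there. This is the first violation.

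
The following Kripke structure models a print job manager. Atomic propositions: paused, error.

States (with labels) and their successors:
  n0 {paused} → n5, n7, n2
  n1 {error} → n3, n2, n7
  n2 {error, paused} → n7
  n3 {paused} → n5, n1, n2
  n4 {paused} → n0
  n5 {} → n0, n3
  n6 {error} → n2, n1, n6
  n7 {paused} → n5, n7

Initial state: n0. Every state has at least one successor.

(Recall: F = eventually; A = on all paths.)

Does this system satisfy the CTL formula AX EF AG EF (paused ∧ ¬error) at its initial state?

Holds

States satisfying EF AG EF (paused ∧ ¬error): {n0, n1, n2, n3, n4, n5, n6, n7}.
States satisfying AX EF AG EF (paused ∧ ¬error): {n0, n1, n2, n3, n4, n5, n6, n7}.
n0 ∈ Sat(AX EF AG EF (paused ∧ ¬error)).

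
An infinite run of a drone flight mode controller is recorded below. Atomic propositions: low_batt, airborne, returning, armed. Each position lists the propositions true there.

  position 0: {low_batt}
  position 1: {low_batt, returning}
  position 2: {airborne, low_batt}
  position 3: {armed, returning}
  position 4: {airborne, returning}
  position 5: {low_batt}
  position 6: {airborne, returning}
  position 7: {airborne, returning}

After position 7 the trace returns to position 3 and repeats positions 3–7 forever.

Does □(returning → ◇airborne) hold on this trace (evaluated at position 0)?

returning → ◇airborne holds at every position 0..7, and those are all positions ever visited, so □(returning → ◇airborne) holds.
Positions where returning holds: 1, 3, 4, 6, 7.
Check ◇airborne at each: 1→ok, 3→ok, 4→ok, 6→ok, 7→ok.

Holds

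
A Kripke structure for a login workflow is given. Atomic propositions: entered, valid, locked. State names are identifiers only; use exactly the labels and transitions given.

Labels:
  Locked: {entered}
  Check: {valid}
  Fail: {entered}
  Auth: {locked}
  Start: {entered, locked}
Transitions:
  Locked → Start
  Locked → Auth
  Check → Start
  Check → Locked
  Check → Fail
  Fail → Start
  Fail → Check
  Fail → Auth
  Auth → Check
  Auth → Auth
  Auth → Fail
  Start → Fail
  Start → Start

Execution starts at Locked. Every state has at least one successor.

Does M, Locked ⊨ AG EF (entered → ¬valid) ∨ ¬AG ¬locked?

Holds

States satisfying EF (entered → ¬valid): {Locked, Check, Fail, Auth, Start}.
States satisfying AG EF (entered → ¬valid): {Locked, Check, Fail, Auth, Start}.
States satisfying ¬locked: {Locked, Check, Fail}.
States satisfying AG ¬locked: ∅.
States satisfying ¬AG ¬locked: {Locked, Check, Fail, Auth, Start}.
States satisfying AG EF (entered → ¬valid) ∨ ¬AG ¬locked: {Locked, Check, Fail, Auth, Start}.
Locked ∈ Sat(AG EF (entered → ¬valid) ∨ ¬AG ¬locked).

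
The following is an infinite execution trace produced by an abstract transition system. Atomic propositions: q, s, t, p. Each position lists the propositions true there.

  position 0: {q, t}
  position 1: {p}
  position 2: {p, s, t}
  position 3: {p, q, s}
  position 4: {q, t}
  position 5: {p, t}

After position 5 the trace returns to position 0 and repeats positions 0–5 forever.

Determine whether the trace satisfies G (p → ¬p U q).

Does not hold

p → ¬p U q must hold at every position from 0 onward. It fails at position 1, so G (p → ¬p U q) is false.
Positions where p holds: 1, 2, 3, 5.
Check ¬p U q at each: 1→fails, 2→fails, 3→ok, 5→fails.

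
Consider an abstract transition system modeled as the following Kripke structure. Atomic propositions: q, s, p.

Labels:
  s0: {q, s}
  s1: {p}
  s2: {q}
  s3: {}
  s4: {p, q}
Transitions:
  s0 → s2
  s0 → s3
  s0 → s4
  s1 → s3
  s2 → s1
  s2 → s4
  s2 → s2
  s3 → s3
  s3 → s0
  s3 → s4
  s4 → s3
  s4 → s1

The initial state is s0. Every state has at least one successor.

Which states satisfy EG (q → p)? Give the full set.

States satisfying q → p: {s1, s3, s4}.
States satisfying EG (q → p): {s1, s3, s4}.

{s1, s3, s4}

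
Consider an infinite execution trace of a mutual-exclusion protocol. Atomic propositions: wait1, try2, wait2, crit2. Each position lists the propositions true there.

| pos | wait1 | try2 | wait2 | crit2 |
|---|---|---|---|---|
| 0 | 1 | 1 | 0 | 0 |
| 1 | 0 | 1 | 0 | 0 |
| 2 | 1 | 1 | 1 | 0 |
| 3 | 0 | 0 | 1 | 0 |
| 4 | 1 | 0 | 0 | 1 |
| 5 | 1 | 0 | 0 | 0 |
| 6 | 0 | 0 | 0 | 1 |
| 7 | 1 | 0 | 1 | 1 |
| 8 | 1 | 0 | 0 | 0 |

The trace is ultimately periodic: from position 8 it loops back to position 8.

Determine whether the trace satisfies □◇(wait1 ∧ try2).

Does not hold

◇(wait1 ∧ try2) must hold at every position from 0 onward. It fails at position 3, so □◇(wait1 ∧ try2) is false.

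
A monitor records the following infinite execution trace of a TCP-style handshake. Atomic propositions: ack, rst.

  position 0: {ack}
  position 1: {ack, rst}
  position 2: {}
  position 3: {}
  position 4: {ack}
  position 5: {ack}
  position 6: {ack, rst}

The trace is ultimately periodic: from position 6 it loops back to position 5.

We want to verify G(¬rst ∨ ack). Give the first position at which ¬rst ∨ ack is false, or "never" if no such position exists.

never

¬rst ∨ ack holds at every position 0..6, and those are all the positions the trace ever visits, so the invariant G(¬rst ∨ ack) is never violated.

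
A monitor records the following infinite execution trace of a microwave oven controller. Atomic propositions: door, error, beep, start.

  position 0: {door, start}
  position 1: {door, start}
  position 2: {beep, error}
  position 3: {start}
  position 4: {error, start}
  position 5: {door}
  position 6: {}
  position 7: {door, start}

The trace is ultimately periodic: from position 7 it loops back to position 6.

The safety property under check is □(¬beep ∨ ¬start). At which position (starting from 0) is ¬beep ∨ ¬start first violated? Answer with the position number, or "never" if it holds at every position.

never

¬beep ∨ ¬start holds at every position 0..7, and those are all the positions the trace ever visits, so the invariant □(¬beep ∨ ¬start) is never violated.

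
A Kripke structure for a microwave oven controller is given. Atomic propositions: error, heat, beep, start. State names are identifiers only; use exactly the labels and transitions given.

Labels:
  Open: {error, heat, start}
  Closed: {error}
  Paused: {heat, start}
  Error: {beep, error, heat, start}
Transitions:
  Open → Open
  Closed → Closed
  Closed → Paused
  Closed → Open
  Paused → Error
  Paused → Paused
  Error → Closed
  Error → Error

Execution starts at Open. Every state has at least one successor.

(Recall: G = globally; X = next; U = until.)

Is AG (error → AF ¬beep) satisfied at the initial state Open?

States satisfying error → AF ¬beep: {Open, Closed, Paused}.
States satisfying AG (error → AF ¬beep): {Open}.
Every state reachable from Open satisfies error → AF ¬beep.
Open ∈ Sat(AG (error → AF ¬beep)).

Holds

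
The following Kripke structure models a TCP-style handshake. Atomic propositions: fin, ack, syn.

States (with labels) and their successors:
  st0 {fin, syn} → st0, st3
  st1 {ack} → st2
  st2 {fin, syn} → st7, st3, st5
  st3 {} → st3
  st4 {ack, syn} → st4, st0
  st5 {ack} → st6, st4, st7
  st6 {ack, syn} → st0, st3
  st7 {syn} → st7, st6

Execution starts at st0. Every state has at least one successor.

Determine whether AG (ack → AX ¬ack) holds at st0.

States satisfying ack → AX ¬ack: {st0, st1, st2, st3, st6, st7}.
States satisfying AG (ack → AX ¬ack): {st0, st3, st6, st7}.
Every state reachable from st0 satisfies ack → AX ¬ack.
st0 ∈ Sat(AG (ack → AX ¬ack)).

Satisfied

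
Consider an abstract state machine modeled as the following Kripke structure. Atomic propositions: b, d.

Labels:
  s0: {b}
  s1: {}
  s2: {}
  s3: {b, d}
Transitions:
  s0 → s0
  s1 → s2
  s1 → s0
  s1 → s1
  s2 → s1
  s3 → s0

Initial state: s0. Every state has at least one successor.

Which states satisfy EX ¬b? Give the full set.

{s1, s2}

States satisfying ¬b: {s1, s2}.
States satisfying EX ¬b: {s1, s2}.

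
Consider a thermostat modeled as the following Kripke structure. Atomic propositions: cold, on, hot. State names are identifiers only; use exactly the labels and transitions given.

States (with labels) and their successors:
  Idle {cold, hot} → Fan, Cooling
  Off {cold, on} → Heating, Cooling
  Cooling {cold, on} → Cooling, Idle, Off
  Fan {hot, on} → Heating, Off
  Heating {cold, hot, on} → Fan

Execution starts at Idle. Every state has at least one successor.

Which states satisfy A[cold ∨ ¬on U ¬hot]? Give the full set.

{Off, Cooling}

States satisfying cold ∨ ¬on: {Idle, Off, Cooling, Heating}.
States satisfying ¬hot: {Off, Cooling}.
States satisfying A[cold ∨ ¬on U ¬hot]: {Off, Cooling}.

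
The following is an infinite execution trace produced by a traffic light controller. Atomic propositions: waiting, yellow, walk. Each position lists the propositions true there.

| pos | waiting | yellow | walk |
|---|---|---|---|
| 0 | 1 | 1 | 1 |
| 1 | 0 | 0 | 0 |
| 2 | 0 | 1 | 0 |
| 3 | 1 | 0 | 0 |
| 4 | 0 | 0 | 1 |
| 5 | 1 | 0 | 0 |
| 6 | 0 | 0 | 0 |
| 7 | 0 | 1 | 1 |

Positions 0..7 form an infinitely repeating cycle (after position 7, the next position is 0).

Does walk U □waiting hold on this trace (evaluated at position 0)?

Does not hold

Walking from position 0: at position 1, □waiting has not yet held and walk fails, so walk U □waiting is false.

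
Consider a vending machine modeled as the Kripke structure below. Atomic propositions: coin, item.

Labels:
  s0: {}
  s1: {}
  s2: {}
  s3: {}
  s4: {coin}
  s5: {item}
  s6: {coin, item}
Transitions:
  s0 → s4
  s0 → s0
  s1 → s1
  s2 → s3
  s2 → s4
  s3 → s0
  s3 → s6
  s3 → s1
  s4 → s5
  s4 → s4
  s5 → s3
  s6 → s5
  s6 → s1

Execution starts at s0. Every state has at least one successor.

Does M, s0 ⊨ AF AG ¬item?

No

States satisfying AG ¬item: {s1}.
States satisfying AF AG ¬item: {s1}.
There is a path from s0 along which AG ¬item never holds.
s0 ∉ Sat(AF AG ¬item).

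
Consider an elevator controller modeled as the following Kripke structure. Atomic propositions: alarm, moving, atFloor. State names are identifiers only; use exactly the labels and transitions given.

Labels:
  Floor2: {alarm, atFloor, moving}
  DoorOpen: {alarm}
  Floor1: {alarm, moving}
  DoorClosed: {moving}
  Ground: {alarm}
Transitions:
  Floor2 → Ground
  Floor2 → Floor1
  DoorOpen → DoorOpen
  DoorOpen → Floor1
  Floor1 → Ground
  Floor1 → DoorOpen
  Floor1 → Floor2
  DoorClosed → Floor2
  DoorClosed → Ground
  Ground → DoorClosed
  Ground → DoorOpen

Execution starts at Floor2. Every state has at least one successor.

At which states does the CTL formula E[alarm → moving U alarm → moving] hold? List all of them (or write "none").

{Floor2, Floor1, DoorClosed}

States satisfying alarm → moving: {Floor2, Floor1, DoorClosed}.
States satisfying E[alarm → moving U alarm → moving]: {Floor2, Floor1, DoorClosed}.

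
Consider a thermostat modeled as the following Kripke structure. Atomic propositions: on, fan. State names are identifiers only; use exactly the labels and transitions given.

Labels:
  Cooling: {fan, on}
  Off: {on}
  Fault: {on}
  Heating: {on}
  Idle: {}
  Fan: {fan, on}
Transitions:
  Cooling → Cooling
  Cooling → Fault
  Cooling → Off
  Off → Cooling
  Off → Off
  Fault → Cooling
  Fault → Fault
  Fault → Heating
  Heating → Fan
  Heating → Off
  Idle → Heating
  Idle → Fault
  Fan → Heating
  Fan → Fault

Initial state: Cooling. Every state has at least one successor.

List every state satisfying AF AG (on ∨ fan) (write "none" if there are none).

States satisfying AG (on ∨ fan): {Cooling, Off, Fault, Heating, Fan}.
States satisfying AF AG (on ∨ fan): {Cooling, Off, Fault, Heating, Idle, Fan}.

{Cooling, Off, Fault, Heating, Idle, Fan}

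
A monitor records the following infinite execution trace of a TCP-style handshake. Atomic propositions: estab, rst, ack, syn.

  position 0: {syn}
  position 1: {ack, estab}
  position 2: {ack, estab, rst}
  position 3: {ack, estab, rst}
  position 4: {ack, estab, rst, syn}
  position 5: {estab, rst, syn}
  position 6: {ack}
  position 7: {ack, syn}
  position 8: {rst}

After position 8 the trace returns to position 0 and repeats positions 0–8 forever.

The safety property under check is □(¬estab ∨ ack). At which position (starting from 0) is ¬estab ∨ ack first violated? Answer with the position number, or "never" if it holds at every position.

5

Check ¬estab ∨ ack at each position in order: 0 ✓, 1 ✓, 2 ✓, 3 ✓, 4 ✓.
At position 5 the labels are {estab, rst, syn}, so ¬estab ∨ ack is false there. This is the first violation.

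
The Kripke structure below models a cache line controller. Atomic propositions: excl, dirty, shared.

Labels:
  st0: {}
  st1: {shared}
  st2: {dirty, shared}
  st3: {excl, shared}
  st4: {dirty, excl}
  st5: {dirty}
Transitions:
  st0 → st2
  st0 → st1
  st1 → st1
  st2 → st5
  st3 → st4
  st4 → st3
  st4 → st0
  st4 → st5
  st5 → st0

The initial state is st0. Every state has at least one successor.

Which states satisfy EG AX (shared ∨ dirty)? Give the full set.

{st0, st1}

States satisfying AX (shared ∨ dirty): {st0, st1, st2, st3}.
States satisfying EG AX (shared ∨ dirty): {st0, st1}.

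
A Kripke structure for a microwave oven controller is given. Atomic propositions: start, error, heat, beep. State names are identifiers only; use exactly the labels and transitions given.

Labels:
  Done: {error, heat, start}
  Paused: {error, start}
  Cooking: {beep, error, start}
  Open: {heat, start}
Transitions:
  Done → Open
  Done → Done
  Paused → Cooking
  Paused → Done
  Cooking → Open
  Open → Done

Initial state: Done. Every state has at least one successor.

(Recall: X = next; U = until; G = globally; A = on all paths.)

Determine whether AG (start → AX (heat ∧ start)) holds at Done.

Yes

States satisfying start → AX (heat ∧ start): {Done, Cooking, Open}.
States satisfying AG (start → AX (heat ∧ start)): {Done, Cooking, Open}.
Every state reachable from Done satisfies start → AX (heat ∧ start).
Done ∈ Sat(AG (start → AX (heat ∧ start))).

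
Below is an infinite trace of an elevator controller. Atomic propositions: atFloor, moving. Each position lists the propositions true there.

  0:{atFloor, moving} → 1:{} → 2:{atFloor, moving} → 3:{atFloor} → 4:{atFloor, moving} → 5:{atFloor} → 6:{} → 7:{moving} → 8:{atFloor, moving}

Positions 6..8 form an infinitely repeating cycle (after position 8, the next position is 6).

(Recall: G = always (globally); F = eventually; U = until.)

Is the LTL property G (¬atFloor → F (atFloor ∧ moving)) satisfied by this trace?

¬atFloor → F (atFloor ∧ moving) holds at every position 0..8, and those are all positions ever visited, so G (¬atFloor → F (atFloor ∧ moving)) holds.
Positions where ¬atFloor holds: 1, 6, 7.
Check F (atFloor ∧ moving) at each: 1→ok, 6→ok, 7→ok.

Satisfied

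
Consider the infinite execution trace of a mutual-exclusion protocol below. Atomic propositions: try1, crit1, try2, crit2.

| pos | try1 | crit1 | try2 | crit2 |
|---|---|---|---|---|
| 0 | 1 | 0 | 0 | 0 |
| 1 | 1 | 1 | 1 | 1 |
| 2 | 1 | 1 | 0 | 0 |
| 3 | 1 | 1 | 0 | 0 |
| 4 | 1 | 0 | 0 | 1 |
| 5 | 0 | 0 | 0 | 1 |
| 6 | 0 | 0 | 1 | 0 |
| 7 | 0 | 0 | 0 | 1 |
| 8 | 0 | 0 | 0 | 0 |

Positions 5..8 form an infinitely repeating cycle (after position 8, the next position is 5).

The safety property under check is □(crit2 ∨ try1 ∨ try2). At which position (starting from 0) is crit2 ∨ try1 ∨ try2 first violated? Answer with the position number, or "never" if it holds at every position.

8

Check crit2 ∨ try1 ∨ try2 at each position in order: 0 ✓, 1 ✓, 2 ✓, 3 ✓, 4 ✓, 5 ✓, 6 ✓, 7 ✓.
At position 8 the labels are {}, so crit2 ∨ try1 ∨ try2 is false there. This is the first violation.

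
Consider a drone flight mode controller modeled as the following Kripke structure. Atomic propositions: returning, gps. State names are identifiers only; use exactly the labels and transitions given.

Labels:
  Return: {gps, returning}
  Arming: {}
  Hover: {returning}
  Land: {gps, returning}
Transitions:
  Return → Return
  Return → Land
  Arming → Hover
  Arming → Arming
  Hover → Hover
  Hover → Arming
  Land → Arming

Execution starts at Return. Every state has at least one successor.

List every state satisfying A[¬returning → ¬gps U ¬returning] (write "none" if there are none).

States satisfying ¬returning → ¬gps: {Return, Arming, Hover, Land}.
States satisfying ¬returning: {Arming}.
States satisfying A[¬returning → ¬gps U ¬returning]: {Arming, Land}.

{Arming, Land}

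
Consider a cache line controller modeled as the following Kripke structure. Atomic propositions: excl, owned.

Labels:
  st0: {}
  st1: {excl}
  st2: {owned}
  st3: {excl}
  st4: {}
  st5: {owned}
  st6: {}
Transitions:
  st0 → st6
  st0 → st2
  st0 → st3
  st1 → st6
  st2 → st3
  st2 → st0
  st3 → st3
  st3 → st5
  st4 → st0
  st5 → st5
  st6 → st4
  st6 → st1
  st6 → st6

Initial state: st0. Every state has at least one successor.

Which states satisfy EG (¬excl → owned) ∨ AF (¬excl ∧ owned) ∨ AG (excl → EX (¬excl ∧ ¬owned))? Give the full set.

{st2, st3, st5}

States satisfying ¬excl → owned: {st1, st2, st3, st5}.
States satisfying EG (¬excl → owned): {st2, st3, st5}.
States satisfying ¬excl ∧ owned: {st2, st5}.
States satisfying AF (¬excl ∧ owned): {st2, st5}.
States satisfying EG (¬excl → owned) ∨ AF (¬excl ∧ owned): {st2, st3, st5}.
States satisfying excl → EX (¬excl ∧ ¬owned): {st0, st1, st2, st4, st5, st6}.
States satisfying AG (excl → EX (¬excl ∧ ¬owned)): {st5}.
States satisfying EG (¬excl → owned) ∨ AF (¬excl ∧ owned) ∨ AG (excl → EX (¬excl ∧ ¬owned)): {st2, st3, st5}.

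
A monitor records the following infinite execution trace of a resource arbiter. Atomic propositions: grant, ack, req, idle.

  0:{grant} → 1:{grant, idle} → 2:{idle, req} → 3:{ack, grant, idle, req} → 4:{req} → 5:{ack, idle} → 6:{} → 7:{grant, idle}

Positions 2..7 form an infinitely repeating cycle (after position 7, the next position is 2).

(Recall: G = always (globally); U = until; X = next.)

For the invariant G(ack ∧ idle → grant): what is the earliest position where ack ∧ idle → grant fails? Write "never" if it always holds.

Check ack ∧ idle → grant at each position in order: 0 ✓, 1 ✓, 2 ✓, 3 ✓, 4 ✓.
At position 5 the labels are {ack, idle}, so ack ∧ idle → grant is false there. This is the first violation.

5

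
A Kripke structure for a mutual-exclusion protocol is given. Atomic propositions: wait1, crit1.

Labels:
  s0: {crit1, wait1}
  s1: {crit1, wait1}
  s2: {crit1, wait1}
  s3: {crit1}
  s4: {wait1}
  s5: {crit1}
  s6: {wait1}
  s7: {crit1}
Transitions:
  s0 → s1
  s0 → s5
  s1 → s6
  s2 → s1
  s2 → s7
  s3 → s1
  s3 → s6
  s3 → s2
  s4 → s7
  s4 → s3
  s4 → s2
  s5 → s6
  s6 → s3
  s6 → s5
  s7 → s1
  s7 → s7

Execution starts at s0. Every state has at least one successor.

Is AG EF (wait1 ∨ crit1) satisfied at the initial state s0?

States satisfying EF (wait1 ∨ crit1): {s0, s1, s2, s3, s4, s5, s6, s7}.
States satisfying AG EF (wait1 ∨ crit1): {s0, s1, s2, s3, s4, s5, s6, s7}.
Every state reachable from s0 satisfies EF (wait1 ∨ crit1).
s0 ∈ Sat(AG EF (wait1 ∨ crit1)).

Satisfied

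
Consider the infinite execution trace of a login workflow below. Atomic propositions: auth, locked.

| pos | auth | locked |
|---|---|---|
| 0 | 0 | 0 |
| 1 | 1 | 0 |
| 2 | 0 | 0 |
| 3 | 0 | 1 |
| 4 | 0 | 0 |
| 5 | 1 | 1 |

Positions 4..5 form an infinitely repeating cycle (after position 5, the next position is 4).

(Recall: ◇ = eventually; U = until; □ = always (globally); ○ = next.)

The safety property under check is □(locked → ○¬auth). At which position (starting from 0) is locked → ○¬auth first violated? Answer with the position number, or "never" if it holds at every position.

locked → ○¬auth holds at every position 0..5, and those are all the positions the trace ever visits, so the invariant □(locked → ○¬auth) is never violated.

never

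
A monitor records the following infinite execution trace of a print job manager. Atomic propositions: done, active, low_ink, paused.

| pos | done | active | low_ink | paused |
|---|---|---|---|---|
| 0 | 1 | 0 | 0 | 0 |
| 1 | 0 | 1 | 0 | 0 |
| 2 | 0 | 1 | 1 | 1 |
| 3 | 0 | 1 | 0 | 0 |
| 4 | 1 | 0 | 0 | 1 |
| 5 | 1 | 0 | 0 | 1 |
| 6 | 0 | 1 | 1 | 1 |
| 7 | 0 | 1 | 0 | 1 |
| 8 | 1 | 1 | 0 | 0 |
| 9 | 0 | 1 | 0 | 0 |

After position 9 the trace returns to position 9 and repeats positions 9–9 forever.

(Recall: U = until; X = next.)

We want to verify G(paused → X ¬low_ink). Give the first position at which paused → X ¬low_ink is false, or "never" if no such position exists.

5

Check paused → X ¬low_ink at each position in order: 0 ✓, 1 ✓, 2 ✓, 3 ✓, 4 ✓.
At position 5 the labels are {done, paused} and the next position 6 has {active, low_ink, paused}, so paused → X ¬low_ink is false there. This is the first violation.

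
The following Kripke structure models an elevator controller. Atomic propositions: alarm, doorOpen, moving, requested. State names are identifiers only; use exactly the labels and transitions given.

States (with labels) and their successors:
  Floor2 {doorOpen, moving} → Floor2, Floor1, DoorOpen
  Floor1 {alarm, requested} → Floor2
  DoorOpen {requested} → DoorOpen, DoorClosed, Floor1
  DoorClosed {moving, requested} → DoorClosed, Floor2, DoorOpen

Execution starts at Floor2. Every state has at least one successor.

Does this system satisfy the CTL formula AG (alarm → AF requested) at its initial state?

Satisfied

States satisfying alarm → AF requested: {Floor2, Floor1, DoorOpen, DoorClosed}.
States satisfying AG (alarm → AF requested): {Floor2, Floor1, DoorOpen, DoorClosed}.
Every state reachable from Floor2 satisfies alarm → AF requested.
Floor2 ∈ Sat(AG (alarm → AF requested)).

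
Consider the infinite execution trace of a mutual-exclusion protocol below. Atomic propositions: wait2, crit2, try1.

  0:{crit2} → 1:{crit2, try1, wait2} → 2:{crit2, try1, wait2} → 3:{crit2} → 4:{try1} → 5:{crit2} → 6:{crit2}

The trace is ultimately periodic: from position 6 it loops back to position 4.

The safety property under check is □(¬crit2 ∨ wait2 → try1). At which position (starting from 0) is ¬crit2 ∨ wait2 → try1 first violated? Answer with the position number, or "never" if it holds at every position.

never

¬crit2 ∨ wait2 → try1 holds at every position 0..6, and those are all the positions the trace ever visits, so the invariant □(¬crit2 ∨ wait2 → try1) is never violated.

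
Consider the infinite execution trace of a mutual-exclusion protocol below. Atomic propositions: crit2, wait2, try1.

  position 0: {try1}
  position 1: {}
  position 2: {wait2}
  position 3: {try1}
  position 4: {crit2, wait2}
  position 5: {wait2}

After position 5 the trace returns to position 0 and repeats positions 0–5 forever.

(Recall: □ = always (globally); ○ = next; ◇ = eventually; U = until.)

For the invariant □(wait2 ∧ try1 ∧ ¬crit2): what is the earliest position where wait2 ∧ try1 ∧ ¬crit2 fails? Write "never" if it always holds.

0

At position 0 the labels are {try1}, so wait2 ∧ try1 ∧ ¬crit2 is false there. This is the first violation.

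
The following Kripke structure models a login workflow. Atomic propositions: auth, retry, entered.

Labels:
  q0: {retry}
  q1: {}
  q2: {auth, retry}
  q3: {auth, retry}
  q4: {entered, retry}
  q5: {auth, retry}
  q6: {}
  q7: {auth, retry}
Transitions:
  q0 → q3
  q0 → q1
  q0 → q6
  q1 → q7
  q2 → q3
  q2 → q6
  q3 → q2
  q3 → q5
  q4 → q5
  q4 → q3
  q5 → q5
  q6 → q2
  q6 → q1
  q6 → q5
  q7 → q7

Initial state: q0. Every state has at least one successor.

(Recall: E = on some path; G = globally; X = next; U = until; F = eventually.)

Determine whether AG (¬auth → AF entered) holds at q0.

Does not hold

States satisfying ¬auth → AF entered: {q2, q3, q4, q5, q7}.
States satisfying AG (¬auth → AF entered): {q5, q7}.
q0 is reachable from q0 and violates ¬auth → AF entered, so AG fails at q0.
q0 ∉ Sat(AG (¬auth → AF entered)).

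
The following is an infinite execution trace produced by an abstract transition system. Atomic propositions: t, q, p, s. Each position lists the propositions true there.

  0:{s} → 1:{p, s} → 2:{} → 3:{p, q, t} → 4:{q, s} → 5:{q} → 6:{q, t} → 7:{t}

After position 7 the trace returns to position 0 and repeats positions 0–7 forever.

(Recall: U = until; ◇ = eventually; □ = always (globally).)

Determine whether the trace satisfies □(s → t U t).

s → t U t must hold at every position from 0 onward. It fails at position 0, so □(s → t U t) is false.
Positions where s holds: 0, 1, 4.
Check t U t at each: 0→fails, 1→fails, 4→fails.

Does not hold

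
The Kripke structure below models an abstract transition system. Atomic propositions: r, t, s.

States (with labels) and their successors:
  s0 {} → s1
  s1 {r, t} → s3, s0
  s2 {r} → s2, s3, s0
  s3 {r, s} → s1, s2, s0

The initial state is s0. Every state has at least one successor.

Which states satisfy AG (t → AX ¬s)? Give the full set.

States satisfying t → AX ¬s: {s0, s2, s3}.
States satisfying AG (t → AX ¬s): ∅.

none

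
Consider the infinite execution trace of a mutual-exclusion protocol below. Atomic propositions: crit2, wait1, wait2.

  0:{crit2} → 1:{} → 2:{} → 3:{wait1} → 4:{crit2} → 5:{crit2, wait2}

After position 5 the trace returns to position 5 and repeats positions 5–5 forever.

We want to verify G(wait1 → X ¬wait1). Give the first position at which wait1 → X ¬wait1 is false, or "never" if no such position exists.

wait1 → X ¬wait1 holds at every position 0..5, and those are all the positions the trace ever visits, so the invariant G(wait1 → X ¬wait1) is never violated.

never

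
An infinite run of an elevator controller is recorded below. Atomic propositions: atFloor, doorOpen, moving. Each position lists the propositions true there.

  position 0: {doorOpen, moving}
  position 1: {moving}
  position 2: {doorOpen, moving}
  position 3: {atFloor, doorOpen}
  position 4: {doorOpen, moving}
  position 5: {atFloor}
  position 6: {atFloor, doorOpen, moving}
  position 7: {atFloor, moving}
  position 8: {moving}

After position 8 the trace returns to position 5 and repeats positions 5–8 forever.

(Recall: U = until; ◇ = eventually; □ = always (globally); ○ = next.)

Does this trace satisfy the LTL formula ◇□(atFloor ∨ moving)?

Yes

□(atFloor ∨ moving) holds at position 0, which is reachable from 0, so ◇□(atFloor ∨ moving) holds.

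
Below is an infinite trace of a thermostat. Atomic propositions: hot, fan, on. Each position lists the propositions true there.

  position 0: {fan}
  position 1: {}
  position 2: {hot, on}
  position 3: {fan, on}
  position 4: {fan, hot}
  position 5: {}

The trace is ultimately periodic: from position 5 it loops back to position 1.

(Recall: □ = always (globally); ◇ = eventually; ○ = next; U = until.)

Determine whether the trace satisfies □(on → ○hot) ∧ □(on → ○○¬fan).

on → ○hot must hold at every position from 0 onward. It fails at position 2, so □(on → ○hot) is false.
Positions where on holds: 2, 3.
Check ○hot at each: 2→fails, 3→ok.
on → ○○¬fan must hold at every position from 0 onward. It fails at position 2, so □(on → ○○¬fan) is false.
Positions where on holds: 2, 3.
Check ○○¬fan at each: 2→fails, 3→ok.
At position 0: □(on → ○hot) is false; □(on → ○○¬fan) is false; so □(on → ○hot) ∧ □(on → ○○¬fan) is false.

Violated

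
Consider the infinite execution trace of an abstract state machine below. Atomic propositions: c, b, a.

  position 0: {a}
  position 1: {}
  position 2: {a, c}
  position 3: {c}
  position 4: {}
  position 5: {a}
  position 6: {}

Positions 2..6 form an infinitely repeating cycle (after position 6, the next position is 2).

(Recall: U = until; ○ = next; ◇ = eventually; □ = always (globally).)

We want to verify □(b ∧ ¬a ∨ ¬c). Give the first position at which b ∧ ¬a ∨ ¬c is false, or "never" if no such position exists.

Check b ∧ ¬a ∨ ¬c at each position in order: 0 ✓, 1 ✓.
At position 2 the labels are {a, c}, so b ∧ ¬a ∨ ¬c is false there. This is the first violation.

2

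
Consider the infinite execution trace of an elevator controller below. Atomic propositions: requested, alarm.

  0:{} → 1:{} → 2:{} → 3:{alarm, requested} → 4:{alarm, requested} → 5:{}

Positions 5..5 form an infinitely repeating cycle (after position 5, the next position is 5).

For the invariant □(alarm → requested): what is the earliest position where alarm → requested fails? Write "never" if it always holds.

never

alarm → requested holds at every position 0..5, and those are all the positions the trace ever visits, so the invariant □(alarm → requested) is never violated.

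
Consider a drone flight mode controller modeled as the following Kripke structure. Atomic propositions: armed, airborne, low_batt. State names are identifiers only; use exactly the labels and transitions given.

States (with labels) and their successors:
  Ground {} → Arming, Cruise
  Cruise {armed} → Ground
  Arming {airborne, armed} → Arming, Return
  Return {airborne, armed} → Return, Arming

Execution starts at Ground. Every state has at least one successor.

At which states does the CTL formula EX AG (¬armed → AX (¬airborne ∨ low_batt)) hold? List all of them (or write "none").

{Ground, Arming, Return}

States satisfying AG (¬armed → AX (¬airborne ∨ low_batt)): {Arming, Return}.
States satisfying EX AG (¬armed → AX (¬airborne ∨ low_batt)): {Ground, Arming, Return}.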